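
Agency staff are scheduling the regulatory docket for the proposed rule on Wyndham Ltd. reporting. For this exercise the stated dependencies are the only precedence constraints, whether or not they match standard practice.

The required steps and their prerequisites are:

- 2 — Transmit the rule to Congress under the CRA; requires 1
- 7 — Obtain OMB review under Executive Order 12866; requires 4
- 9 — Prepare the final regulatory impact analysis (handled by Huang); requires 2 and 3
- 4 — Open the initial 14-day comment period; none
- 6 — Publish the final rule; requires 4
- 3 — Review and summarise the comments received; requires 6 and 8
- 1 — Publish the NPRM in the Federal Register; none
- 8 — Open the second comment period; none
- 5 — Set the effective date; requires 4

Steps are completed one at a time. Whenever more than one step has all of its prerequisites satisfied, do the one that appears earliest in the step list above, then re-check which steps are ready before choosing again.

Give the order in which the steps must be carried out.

4, 7, 6, 1, 2, 8, 3, 9, 5

4, 1 and 8 have no prerequisites; 4 is listed earlier, so 4 is first.
Now 7, 6, 1, 8 and 5 have their prerequisites met. 7 is listed earlier, so 7 next.
Now 6, 1, 8 and 5 have their prerequisites met. 6 is listed earlier, so 6 next.
Now 1, 8 and 5 have their prerequisites met. 1 is listed earlier, so 1 next.
2, 8 and 5 are all available; 2 is listed earlier → 2.
Ready: 8 and 5. 8 is listed earlier → 8.
3 now also ready, so the ready set is {3, 5}; 3 is listed earlier → 3.
9 now also ready, so the ready set is {9, 5}; 9 is listed earlier → 9.
5 needed 4, now all done → 5.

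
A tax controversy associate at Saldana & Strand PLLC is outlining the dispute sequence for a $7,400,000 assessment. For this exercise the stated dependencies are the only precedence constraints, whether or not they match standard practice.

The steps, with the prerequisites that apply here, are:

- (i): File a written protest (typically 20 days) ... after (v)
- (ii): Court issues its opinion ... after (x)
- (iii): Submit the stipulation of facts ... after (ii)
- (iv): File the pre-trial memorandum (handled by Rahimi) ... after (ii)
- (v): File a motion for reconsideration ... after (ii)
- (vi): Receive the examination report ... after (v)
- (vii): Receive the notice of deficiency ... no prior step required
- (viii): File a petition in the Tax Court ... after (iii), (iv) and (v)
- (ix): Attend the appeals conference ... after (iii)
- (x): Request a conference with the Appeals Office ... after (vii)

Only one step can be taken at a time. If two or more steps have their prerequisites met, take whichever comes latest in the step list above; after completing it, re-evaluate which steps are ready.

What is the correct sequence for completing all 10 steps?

(vii) is the only step with nothing outstanding, so it goes first.
(x) is the only step now ready → (x).
That leaves (ii) as the only ready step → (ii).
Now (v), (iv) and (iii) have their prerequisites met. (v) is listed later, so (v) next.
(vi) and (i) now also ready, so the ready set is {(vi), (iv), (iii), (i)}; (vi) is listed later → (vi).
(iv), (iii) and (i) are all available; (iv) is listed later → (iv).
Ready: (iii) and (i). (iii) is listed later → (iii).
(ix) and (viii) now also ready, so the ready set is {(ix), (viii), (i)}; (ix) is listed later → (ix).
(viii) and (i) are both available; (viii) is listed later → (viii).
(i) needed (v), now all done → (i).

(vii), (x), (ii), (v), (vi), (iv), (iii), (ix), (viii), (i)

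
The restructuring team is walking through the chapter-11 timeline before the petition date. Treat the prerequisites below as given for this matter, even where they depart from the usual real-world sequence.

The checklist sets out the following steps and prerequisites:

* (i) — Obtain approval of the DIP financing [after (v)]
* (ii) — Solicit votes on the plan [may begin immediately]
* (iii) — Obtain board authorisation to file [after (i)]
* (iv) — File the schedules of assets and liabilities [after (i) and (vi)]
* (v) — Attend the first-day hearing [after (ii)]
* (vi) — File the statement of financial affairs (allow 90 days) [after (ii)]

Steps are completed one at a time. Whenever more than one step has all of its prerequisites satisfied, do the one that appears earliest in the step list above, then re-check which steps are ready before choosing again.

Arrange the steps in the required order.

(ii), (v), (i), (iii), (vi), (iv)

(ii) has no prerequisites → (ii) first.
Now (v) and (vi) have their prerequisites met. (v) is listed earlier, so (v) next.
(i) now also ready, so the ready set is {(i), (vi)}; (i) is listed earlier → (i).
Ready: (iii) and (vi). (iii) is listed earlier → (iii).
That leaves (vi) as the only ready step → (vi).
(iv) is the only step now ready → (iv).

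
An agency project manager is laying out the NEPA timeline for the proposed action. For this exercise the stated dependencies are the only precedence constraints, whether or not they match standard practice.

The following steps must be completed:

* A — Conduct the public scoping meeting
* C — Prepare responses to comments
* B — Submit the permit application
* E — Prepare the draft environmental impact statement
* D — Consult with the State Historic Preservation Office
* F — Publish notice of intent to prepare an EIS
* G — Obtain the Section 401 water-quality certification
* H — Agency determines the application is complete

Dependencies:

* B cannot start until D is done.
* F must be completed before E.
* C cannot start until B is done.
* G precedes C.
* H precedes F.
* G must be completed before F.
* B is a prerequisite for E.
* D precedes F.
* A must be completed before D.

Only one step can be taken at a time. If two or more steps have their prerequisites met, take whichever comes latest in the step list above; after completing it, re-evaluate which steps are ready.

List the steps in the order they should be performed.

H, G and A have no prerequisites; H is listed later, so H is first.
Now G and A have their prerequisites met. G is listed later, so G next.
That leaves A as the only ready step → A.
That leaves D as the only ready step → D.
Ready: F and B. F is listed later → F.
B needed D, now all done → B.
Ready: E and C. E is listed later → E.
C needed G and B, now all done → C.

H, G, A, D, F, B, E, C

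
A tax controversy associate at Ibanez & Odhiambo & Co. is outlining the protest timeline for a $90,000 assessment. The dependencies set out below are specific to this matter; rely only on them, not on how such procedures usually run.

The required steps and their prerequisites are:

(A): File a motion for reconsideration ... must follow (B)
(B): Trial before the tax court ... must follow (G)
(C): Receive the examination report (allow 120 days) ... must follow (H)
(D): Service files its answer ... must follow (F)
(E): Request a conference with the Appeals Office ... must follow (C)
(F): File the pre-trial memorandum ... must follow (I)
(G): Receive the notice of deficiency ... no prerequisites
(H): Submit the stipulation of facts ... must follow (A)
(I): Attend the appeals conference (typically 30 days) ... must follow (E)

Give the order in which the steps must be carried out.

(G), (B), (A), (H), (C), (E), (I), (F), (D)

Only (G) has no prerequisites, so it is first.
(B) needed (G), now all done → (B).
Next only (A) has its prerequisites met → (A).
Next only (H) has its prerequisites met → (H).
That leaves (C) as the only ready step → (C).
(E) is the only step now ready → (E).
That leaves (I) as the only ready step → (I).
(F) is the only step now ready → (F).
(D) is the only step now ready → (D).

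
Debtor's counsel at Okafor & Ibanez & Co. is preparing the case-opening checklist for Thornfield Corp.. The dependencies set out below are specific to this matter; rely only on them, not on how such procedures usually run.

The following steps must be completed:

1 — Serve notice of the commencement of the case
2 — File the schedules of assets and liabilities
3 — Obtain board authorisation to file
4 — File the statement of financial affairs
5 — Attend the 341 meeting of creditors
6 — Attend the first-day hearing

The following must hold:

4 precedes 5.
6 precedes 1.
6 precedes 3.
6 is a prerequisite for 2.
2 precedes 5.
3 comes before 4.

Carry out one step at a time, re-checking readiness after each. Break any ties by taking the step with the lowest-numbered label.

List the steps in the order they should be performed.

6 has no prerequisites → 6 first.
Now 1, 2 and 3 have their prerequisites met. 1 has the earlier label, so 1 next.
Now 2 and 3 have their prerequisites met. 2 has the earlier label, so 2 next.
3 needed 6, now all done → 3.
That leaves 4 as the only ready step → 4.
That leaves 5 as the only ready step → 5.

6, 1, 2, 3, 4, 5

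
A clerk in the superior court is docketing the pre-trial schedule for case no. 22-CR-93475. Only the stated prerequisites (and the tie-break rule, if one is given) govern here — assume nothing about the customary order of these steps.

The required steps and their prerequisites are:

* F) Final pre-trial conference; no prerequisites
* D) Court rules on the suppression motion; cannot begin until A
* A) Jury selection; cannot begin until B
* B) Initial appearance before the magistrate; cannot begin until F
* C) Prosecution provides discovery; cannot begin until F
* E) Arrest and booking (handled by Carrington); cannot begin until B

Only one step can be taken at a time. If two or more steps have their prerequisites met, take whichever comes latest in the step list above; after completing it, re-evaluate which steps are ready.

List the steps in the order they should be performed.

F has no prerequisites → F first.
Now C and B have their prerequisites met. C is listed later, so C next.
Next only B has its prerequisites met → B.
Now E and A have their prerequisites met. E is listed later, so E next.
Next only A has its prerequisites met → A.
D is the only step now ready → D.

F, C, B, E, A, D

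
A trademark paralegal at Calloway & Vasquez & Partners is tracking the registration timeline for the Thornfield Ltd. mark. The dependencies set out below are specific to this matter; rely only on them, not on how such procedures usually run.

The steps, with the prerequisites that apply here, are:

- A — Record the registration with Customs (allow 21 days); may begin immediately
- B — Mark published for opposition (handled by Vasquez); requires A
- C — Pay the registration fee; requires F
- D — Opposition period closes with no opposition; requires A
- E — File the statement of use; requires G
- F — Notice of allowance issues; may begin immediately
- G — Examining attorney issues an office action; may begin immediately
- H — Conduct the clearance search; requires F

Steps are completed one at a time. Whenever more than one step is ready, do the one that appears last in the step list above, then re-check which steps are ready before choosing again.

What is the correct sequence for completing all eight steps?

G, F and A have no prerequisites; G is listed later, so G is first.
E now also ready, so the ready set is {F, E, A}; F is listed later → F.
Now H, E, C and A have their prerequisites met. H is listed later, so H next.
Ready: E, C and A. E is listed later → E.
Ready: C and A. C is listed later → C.
That leaves A as the only ready step → A.
Ready: D and B. D is listed later → D.
B is the only step now ready → B.

G, F, H, E, C, A, D, B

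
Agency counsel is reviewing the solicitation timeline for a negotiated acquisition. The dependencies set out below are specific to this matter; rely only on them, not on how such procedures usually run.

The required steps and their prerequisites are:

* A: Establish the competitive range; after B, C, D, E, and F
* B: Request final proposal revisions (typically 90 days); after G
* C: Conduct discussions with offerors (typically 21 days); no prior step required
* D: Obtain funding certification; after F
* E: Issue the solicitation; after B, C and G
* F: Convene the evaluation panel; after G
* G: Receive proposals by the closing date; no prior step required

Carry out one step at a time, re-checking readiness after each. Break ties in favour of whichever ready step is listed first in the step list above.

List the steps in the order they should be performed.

C and G have no prerequisites; C is listed earlier, so C is first.
That leaves G as the only ready step → G.
Now B and F have their prerequisites met. B is listed earlier, so B next.
E now also ready, so the ready set is {E, F}; E is listed earlier → E.
F is the only step now ready → F.
D needed F, now all done → D.
A is the only step now ready → A.

C, G, B, E, F, D, A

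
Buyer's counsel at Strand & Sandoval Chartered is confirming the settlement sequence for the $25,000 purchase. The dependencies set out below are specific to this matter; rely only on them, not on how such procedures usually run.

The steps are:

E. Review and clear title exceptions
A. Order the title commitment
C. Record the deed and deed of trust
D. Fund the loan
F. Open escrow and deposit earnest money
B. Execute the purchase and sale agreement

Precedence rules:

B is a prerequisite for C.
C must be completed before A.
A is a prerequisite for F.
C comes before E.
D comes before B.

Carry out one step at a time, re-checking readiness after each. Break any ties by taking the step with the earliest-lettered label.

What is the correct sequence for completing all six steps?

D, B, C, A, E, F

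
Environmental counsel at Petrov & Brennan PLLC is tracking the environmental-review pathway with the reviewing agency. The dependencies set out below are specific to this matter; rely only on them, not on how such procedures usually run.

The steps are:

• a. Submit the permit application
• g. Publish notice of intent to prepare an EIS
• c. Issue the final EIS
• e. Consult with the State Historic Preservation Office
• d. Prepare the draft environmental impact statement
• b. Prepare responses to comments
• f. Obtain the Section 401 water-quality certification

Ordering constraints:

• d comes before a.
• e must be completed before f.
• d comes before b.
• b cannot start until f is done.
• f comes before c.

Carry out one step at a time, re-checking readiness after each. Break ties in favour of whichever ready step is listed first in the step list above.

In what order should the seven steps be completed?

g, e, d, a, f, c, b

Nothing is required for g, e and d. g is listed earlier → g first.
Ready: e and d. e is listed earlier → e.
d and f are both available; d is listed earlier → d.
a now also ready, so the ready set is {a, f}; a is listed earlier → a.
f is the only step now ready → f.
c and b are both available; c is listed earlier → c.
That leaves b as the only ready step → b.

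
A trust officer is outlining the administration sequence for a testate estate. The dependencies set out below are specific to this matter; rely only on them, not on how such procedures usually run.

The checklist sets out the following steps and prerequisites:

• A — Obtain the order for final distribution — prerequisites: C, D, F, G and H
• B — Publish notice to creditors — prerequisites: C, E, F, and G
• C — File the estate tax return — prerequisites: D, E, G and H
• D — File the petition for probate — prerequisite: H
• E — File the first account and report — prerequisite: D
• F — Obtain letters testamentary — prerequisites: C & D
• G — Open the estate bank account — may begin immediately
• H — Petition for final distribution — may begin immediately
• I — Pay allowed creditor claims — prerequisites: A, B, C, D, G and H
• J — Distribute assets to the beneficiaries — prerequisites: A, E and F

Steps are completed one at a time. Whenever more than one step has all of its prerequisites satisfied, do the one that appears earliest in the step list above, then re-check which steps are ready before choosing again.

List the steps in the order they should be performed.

Nothing is required for G and H. G is listed earlier → G first.
Next only H has its prerequisites met → H.
D is the only step now ready → D.
E needed D, now all done → E.
C needed D, E, G and H, now all done → C.
F needed C and D, now all done → F.
Now A and B have their prerequisites met. A is listed earlier, so A next.
B and J are both available; B is listed earlier → B.
I and J are both available; I is listed earlier → I.
J needed A, E and F, now all done → J.

G, H, D, E, C, F, A, B, I, J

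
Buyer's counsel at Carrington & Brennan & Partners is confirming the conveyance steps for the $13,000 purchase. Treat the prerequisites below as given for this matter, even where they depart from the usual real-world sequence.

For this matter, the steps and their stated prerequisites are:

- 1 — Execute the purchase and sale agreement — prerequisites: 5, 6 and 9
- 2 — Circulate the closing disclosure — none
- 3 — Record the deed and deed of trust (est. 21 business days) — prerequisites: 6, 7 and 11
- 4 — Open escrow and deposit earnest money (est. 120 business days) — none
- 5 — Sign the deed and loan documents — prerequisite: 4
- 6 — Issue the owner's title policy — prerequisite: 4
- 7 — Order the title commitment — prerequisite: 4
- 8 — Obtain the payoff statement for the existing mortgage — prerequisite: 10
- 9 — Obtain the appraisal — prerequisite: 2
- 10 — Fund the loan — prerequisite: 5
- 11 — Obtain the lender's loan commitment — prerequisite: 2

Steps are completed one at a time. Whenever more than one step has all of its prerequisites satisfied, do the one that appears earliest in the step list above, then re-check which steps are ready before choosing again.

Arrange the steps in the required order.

2, 4, 5, 6, 7, 9, 1, 10, 8, 11, 3

Nothing is required for 2 and 4. 2 is listed earlier → 2 first.
9 and 11 now also ready, so the ready set is {4, 9, 11}; 4 is listed earlier → 4.
Now 5, 6, 7, 9 and 11 have their prerequisites met. 5 is listed earlier, so 5 next.
10 now also ready, so the ready set is {6, 7, 9, 10, 11}; 6 is listed earlier → 6.
7, 9, 10 and 11 are all available; 7 is listed earlier → 7.
9, 10 and 11 are all available; 9 is listed earlier → 9.
Now 1, 10 and 11 have their prerequisites met. 1 is listed earlier, so 1 next.
Now 10 and 11 have their prerequisites met. 10 is listed earlier, so 10 next.
Now 8 and 11 have their prerequisites met. 8 is listed earlier, so 8 next.
11 needed 2, now all done → 11.
3 is the only step now ready → 3.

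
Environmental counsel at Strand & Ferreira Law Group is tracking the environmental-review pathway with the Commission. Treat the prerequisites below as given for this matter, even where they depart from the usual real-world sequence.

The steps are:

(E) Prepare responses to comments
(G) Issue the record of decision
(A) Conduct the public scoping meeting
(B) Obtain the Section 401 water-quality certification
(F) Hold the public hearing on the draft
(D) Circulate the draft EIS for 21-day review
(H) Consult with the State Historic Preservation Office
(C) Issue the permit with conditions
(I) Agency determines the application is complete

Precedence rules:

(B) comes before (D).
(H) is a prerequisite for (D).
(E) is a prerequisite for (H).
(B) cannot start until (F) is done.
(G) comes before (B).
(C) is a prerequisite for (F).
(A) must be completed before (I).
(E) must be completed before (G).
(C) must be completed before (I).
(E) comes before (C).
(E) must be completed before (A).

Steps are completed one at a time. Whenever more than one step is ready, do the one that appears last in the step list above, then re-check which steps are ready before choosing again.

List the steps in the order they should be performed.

(E), (C), (H), (F), (A), (I), (G), (B), (D)

(E) has no prerequisites → (E) first.
Ready: (C), (H), (A) and (G). (C) is listed later → (C).
(F) now also ready, so the ready set is {(H), (F), (A), (G)}; (H) is listed later → (H).
Ready: (F), (A) and (G). (F) is listed later → (F).
Now (A) and (G) have their prerequisites met. (A) is listed later, so (A) next.
(I) now also ready, so the ready set is {(I), (G)}; (I) is listed later → (I).
(G) needed (E), now all done → (G).
(B) needed (F) and (G), now all done → (B).
That leaves (D) as the only ready step → (D).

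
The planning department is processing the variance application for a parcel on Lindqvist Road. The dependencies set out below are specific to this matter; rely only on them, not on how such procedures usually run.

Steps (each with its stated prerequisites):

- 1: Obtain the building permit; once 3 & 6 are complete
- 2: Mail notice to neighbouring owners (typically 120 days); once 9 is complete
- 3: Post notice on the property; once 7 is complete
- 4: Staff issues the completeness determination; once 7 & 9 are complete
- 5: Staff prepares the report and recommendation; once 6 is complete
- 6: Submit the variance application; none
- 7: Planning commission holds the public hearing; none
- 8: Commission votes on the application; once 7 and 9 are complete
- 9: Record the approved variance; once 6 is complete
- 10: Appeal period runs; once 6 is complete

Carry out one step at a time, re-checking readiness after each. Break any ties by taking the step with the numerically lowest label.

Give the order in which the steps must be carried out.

Nothing is required for 6 and 7. 6 has the earlier label → 6 first.
Now 5, 7, 9 and 10 have their prerequisites met. 5 has the earlier label, so 5 next.
Ready: 7, 9 and 10. 7 has the earlier label → 7.
3 now also ready, so the ready set is {3, 9, 10}; 3 has the earlier label → 3.
Ready: 1, 9 and 10. 1 has the earlier label → 1.
9 and 10 are both available; 9 has the earlier label → 9.
2, 4 and 8 now also ready, so the ready set is {2, 4, 8, 10}; 2 has the earlier label → 2.
Ready: 4, 8 and 10. 4 has the earlier label → 4.
8 and 10 are both available; 8 has the earlier label → 8.
That leaves 10 as the only ready step → 10.

6, 5, 7, 3, 1, 9, 2, 4, 8, 10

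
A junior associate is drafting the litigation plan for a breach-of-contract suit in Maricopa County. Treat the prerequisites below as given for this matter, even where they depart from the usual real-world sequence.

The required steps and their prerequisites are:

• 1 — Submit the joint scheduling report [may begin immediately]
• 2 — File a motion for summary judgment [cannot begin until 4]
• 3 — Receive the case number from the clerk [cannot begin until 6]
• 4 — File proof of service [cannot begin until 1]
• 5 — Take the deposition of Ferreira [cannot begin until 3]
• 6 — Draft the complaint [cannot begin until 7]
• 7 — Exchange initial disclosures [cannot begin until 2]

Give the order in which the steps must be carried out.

1, 4, 2, 7, 6, 3, 5

Only 1 has no prerequisites, so it is first.
4 needed 1, now all done → 4.
2 is the only step now ready → 2.
7 is the only step now ready → 7.
6 is the only step now ready → 6.
3 is the only step now ready → 3.
5 is the only step now ready → 5.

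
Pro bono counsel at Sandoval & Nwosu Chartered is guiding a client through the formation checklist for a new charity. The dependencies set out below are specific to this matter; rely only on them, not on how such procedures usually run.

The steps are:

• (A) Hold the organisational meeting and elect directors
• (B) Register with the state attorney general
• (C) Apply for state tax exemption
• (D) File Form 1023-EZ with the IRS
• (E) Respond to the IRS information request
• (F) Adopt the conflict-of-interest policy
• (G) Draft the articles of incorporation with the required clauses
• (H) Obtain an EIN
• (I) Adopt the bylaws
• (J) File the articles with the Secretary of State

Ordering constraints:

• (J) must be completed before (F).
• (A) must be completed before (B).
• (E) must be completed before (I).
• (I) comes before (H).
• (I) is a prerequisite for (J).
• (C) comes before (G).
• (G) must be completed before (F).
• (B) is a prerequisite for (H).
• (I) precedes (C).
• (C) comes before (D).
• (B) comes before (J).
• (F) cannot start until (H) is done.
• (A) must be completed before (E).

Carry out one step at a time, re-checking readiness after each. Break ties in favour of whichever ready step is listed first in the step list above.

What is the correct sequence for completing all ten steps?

(A) → (B) → (E) → (I) → (C) → (D) → (G) → (H) → (J) → (F)

(A) has no prerequisites → (A) first.
Now (B) and (E) have their prerequisites met. (B) is listed earlier, so (B) next.
(E) needed (A), now all done → (E).
(I) needed (E), now all done → (I).
(C), (H) and (J) are all available; (C) is listed earlier → (C).
(D) and (G) now also ready, so the ready set is {(D), (G), (H), (J)}; (D) is listed earlier → (D).
Now (G), (H) and (J) have their prerequisites met. (G) is listed earlier, so (G) next.
Ready: (H) and (J). (H) is listed earlier → (H).
(J) needed (B) and (I), now all done → (J).
Next only (F) has its prerequisites met → (F).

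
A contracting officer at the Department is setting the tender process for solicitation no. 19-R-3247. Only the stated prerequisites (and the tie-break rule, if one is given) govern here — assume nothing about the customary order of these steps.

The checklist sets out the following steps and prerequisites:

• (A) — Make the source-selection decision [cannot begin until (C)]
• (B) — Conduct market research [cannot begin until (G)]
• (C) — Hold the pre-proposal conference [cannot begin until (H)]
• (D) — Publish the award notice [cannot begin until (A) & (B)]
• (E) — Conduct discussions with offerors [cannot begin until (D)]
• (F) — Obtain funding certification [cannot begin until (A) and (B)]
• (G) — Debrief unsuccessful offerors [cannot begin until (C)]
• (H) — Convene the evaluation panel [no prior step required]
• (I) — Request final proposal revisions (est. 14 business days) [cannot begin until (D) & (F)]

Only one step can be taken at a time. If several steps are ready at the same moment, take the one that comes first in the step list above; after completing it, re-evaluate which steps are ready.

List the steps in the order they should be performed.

(H), (C), (A), (G), (B), (D), (E), (F), (I)

(H) is the only step with nothing outstanding, so it goes first.
Next only (C) has its prerequisites met → (C).
Ready: (A) and (G). (A) is listed earlier → (A).
(G) needed (C), now all done → (G).
That leaves (B) as the only ready step → (B).
(D) and (F) are both available; (D) is listed earlier → (D).
(E) now also ready, so the ready set is {(E), (F)}; (E) is listed earlier → (E).
(F) needed (A) and (B), now all done → (F).
(I) needed (D) and (F), now all done → (I).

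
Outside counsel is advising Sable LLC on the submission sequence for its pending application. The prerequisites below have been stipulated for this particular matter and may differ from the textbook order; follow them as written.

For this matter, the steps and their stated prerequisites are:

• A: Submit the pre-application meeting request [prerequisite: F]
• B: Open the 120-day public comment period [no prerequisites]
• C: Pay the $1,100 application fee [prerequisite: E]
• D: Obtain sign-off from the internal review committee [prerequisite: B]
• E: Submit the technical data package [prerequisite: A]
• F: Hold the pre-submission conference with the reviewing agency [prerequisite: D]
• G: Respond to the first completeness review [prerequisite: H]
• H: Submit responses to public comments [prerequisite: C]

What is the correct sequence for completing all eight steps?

B has no prerequisites → B first.
D needed B, now all done → D.
Next only F has its prerequisites met → F.
That leaves A as the only ready step → A.
E needed A, now all done → E.
C needed E, now all done → C.
That leaves H as the only ready step → H.
That leaves G as the only ready step → G.

B, D, F, A, E, C, H, G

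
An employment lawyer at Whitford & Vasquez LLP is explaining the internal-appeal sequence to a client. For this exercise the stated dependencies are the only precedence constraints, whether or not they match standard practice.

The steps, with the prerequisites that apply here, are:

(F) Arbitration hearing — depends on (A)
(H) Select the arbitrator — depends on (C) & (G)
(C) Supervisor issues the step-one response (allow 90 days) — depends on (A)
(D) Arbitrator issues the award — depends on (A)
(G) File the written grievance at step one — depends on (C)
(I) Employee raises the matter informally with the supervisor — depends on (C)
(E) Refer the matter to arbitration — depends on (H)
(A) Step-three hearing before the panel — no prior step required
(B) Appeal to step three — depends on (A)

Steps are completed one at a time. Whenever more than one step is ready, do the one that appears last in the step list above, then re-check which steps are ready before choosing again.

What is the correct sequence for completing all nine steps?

(A) (B) (D) (C) (I) (G) (H) (E) (F)

(A) has no prerequisites → (A) first.
Now (B), (D), (C) and (F) have their prerequisites met. (B) is listed later, so (B) next.
(D), (C) and (F) are all available; (D) is listed later → (D).
(C) and (F) are both available; (C) is listed later → (C).
(I) and (G) now also ready, so the ready set is {(I), (G), (F)}; (I) is listed later → (I).
Ready: (G) and (F). (G) is listed later → (G).
Ready: (H) and (F). (H) is listed later → (H).
Now (E) and (F) have their prerequisites met. (E) is listed later, so (E) next.
(F) is the only step now ready → (F).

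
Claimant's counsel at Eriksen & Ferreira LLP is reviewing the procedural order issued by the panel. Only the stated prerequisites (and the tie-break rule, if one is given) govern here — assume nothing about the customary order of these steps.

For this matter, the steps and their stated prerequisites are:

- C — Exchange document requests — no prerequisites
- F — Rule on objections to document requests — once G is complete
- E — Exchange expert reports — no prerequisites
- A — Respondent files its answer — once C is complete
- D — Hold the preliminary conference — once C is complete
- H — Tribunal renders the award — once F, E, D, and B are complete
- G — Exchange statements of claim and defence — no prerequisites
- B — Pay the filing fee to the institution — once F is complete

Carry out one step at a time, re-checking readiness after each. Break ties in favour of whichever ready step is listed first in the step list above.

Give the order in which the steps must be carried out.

Nothing is required for C, E and G. C is listed earlier → C first.
A and D now also ready, so the ready set is {E, A, D, G}; E is listed earlier → E.
A, D and G are all available; A is listed earlier → A.
Now D and G have their prerequisites met. D is listed earlier, so D next.
That leaves G as the only ready step → G.
That leaves F as the only ready step → F.
B is the only step now ready → B.
That leaves H as the only ready step → H.

C → E → A → D → G → F → B → H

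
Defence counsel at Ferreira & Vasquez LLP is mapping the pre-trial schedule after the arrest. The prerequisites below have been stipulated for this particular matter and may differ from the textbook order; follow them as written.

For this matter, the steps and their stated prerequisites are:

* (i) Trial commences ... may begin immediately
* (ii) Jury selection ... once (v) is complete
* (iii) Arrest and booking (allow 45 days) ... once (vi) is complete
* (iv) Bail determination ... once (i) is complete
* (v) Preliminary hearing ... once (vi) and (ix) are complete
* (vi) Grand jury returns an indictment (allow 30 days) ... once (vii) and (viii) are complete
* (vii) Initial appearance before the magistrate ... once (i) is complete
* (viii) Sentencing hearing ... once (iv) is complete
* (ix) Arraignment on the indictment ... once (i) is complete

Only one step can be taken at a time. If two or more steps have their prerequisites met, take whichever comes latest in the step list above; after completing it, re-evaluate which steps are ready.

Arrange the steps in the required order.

(i), (ix), (vii), (iv), (viii), (vi), (v), (iii), (ii)

Only (i) has no prerequisites, so it is first.
Ready: (ix), (vii) and (iv). (ix) is listed later → (ix).
(vii) and (iv) are both available; (vii) is listed later → (vii).
(iv) is the only step now ready → (iv).
(viii) needed (iv), now all done → (viii).
That leaves (vi) as the only ready step → (vi).
Ready: (v) and (iii). (v) is listed later → (v).
(iii) and (ii) are both available; (iii) is listed later → (iii).
Next only (ii) has its prerequisites met → (ii).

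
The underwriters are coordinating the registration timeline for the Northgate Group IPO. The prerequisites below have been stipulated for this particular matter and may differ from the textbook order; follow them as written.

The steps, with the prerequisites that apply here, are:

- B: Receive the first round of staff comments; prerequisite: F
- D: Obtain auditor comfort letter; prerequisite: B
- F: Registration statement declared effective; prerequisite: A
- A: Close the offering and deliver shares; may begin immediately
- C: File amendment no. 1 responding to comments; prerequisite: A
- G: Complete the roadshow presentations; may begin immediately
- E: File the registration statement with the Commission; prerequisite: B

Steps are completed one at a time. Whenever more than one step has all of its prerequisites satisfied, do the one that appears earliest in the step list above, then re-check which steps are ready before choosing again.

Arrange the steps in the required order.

A and G have no prerequisites; A is listed earlier, so A is first.
F, C and G are all available; F is listed earlier → F.
B now also ready, so the ready set is {B, C, G}; B is listed earlier → B.
Ready: D, C, G and E. D is listed earlier → D.
Ready: C, G and E. C is listed earlier → C.
Ready: G and E. G is listed earlier → G.
Next only E has its prerequisites met → E.

A F B D C G E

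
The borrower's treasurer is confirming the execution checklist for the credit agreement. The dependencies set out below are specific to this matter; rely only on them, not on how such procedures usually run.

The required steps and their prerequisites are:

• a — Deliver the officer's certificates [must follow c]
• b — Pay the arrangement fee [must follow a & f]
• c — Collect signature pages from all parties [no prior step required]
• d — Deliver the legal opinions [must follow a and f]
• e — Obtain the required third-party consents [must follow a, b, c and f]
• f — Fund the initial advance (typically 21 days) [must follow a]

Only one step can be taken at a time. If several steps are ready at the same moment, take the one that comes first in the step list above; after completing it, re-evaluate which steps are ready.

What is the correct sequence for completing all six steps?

c → a → f → b → d → e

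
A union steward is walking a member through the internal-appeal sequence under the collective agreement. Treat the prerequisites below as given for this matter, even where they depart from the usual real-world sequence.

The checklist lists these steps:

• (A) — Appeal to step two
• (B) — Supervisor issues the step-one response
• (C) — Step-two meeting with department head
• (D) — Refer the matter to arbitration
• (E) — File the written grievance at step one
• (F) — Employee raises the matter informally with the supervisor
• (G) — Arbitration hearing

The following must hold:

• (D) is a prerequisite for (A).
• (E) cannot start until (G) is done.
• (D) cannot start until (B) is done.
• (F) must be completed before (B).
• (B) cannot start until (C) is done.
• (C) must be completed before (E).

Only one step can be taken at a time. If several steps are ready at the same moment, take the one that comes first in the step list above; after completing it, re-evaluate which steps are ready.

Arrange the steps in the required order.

Nothing is required for (C), (F) and (G). (C) is listed earlier → (C) first.
(F) and (G) are both available; (F) is listed earlier → (F).
(B) now also ready, so the ready set is {(B), (G)}; (B) is listed earlier → (B).
Ready: (D) and (G). (D) is listed earlier → (D).
Ready: (A) and (G). (A) is listed earlier → (A).
That leaves (G) as the only ready step → (G).
(E) is the only step now ready → (E).

(C) (F) (B) (D) (A) (G) (E)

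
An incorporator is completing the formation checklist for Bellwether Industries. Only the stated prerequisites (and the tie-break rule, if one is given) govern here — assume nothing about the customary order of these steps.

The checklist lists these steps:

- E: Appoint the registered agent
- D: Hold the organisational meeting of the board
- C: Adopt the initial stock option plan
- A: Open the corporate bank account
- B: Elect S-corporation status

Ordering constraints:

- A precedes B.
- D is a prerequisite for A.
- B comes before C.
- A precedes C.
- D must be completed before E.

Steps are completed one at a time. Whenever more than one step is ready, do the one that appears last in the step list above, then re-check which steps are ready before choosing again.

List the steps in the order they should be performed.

Only D has no prerequisites, so it is first.
A and E are both available; A is listed later → A.
Now B and E have their prerequisites met. B is listed later, so B next.
C now also ready, so the ready set is {C, E}; C is listed later → C.
That leaves E as the only ready step → E.

D, A, B, C, E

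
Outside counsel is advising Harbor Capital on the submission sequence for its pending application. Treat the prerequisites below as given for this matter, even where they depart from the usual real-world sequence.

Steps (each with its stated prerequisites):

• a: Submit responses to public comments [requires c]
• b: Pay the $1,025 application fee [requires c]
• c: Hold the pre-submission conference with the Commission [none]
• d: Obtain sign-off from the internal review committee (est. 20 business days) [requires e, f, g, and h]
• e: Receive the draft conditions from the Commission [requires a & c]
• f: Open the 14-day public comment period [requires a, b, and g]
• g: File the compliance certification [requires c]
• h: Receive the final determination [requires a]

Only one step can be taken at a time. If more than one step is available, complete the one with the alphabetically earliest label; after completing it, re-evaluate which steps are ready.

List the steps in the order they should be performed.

c, a, b, e, g, f, h, d

c has no prerequisites → c first.
Ready: a, b and g. a has the earlier label → a.
Ready: b, e, g and h. b has the earlier label → b.
e, g and h are all available; e has the earlier label → e.
Now g and h have their prerequisites met. g has the earlier label, so g next.
f and h are both available; f has the earlier label → f.
Next only h has its prerequisites met → h.
d needed e, f, g and h, now all done → d.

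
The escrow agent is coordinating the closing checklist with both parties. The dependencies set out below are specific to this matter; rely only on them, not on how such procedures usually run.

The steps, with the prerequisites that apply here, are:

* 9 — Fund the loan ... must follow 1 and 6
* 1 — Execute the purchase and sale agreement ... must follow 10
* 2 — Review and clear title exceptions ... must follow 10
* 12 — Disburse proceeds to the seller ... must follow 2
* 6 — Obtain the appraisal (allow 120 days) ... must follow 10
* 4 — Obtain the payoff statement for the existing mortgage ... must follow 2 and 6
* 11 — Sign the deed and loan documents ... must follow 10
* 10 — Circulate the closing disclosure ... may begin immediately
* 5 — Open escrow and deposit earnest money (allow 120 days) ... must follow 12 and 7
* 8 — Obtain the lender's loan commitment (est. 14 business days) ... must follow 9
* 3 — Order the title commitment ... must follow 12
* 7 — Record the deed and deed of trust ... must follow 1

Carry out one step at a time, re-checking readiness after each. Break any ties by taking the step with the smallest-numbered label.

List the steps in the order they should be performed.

10 is the only step with nothing outstanding, so it goes first.
Now 1, 2, 6 and 11 have their prerequisites met. 1 has the earlier label, so 1 next.
Now 2, 6, 7 and 11 have their prerequisites met. 2 has the earlier label, so 2 next.
12 now also ready, so the ready set is {6, 7, 11, 12}; 6 has the earlier label → 6.
4 and 9 now also ready, so the ready set is {4, 7, 9, 11, 12}; 4 has the earlier label → 4.
Now 7, 9, 11 and 12 have their prerequisites met. 7 has the earlier label, so 7 next.
Ready: 9, 11 and 12. 9 has the earlier label → 9.
8 now also ready, so the ready set is {8, 11, 12}; 8 has the earlier label → 8.
11 and 12 are both available; 11 has the earlier label → 11.
Next only 12 has its prerequisites met → 12.
3 and 5 are both available; 3 has the earlier label → 3.
Next only 5 has its prerequisites met → 5.

10 → 1 → 2 → 6 → 4 → 7 → 9 → 8 → 11 → 12 → 3 → 5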